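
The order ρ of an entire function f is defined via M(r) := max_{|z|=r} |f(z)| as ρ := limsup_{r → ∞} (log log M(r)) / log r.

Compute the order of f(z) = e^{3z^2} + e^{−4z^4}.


Each summand is entire of order 2 and 4 respectively (as in the single-exponential case). The order of a sum is at most the max of the orders, so ρ ≤ 4. For the lower bound: on |z|=r choose arg z so that -4z^4 is real positive; then |e^{-4z^4}| = e^{4r^4} while |e^{3z^2}| ≤ e^{3r^2} = o(e^{4r^4}). So |f| ≥ e^{4r^4}(1 − o(1)) and ρ ≥ 4. Hence ρ = max(2, 4) = 4.
Therefore ρ = 4.

Order ρ = 4.


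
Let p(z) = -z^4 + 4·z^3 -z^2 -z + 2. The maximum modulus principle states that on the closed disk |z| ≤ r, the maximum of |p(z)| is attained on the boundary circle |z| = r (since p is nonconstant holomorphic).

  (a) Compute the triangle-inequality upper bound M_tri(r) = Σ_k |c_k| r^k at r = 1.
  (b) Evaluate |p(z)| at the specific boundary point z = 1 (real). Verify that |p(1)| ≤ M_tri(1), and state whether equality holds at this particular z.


Coefficients: c_0 = 2, c_1 = -1, c_2 = -1, c_3 = 4, c_4 = -1. Radius r = 1.
Part (a). Triangle bound: M_tri(r) = Σ_k |c_k| r^k
  = |2|·1^0 + |-1|·1^1 + |-1|·1^2 + |4|·1^3 + |-1|·1^4
  = 2 + 1 + 1 + 4 + 1 = 9.
This bounds M(r) := max_{|z|=r} |p(z)| from above; equality holds iff all terms c_k z^k can be made to align in phase at a single z on |z|=r.
Part (b). At z = 1 (real, on the circle |z| = r):
  p(1) = (2)·1^0 + (-1)·1^1 + (-1)·1^2 + (4)·1^3 + (-1)·1^4 = 3.
  |p(1)| = 3.
Check: |p(1)| = 3 ≤ 9 = M_tri(1). ✓ Equality does not hold at z = 1 (the coefficients have mixed signs, so the terms do not all align in phase there).

M_tri(1) = 9; |p(1)| = 3; equality at z=1: no.


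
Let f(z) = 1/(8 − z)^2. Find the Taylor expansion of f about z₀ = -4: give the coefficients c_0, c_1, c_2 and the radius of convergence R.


Let w = z − z₀, so z = z₀ + w.
Then 8 − z = 8 − (z₀ + w) = (8 − z₀) − w = 12 − w.
f(z) = 1/(12 − w)^2 = (1/(12)^2) · (1 − w/(12))^{−2}.
By the binomial series (1−u)^{−2} = Σ_{n≥0} C(n+1, 1) u^n for |u|<1, with u = w/(12):
  c_n = C(n+1, 1) / (12)^(n+2).
  c_0 = 1/(12)^2 = 1/144.
  c_1 = 2/(12)^3 = 1/864.
  c_2 = 3/(12)^4 = 1/6912.
The series is valid for |w/d| < 1, i.e. |z − z₀| < |d|.
Radius of convergence: R = |8 − z₀| = |12| = 12 (distance from z₀ to the singularity z = 8).

c_0 = 1/144, c_1 = 1/864, c_2 = 1/6912; R = 12.


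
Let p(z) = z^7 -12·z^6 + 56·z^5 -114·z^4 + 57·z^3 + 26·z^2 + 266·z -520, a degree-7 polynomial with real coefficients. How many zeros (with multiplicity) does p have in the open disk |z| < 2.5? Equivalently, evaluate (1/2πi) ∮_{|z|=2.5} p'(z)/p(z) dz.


The zeros of p are: (-1 + 1i), (-1 - 1i), 4, (3 + 2i), (3 - 2i), (2 + 1i), (2 - 1i).
Their magnitudes are: 1.414, 1.414, 4, 3.606, 3.606, 2.236, 2.236.
Zeros with |z| < R = 2.5: (-1 + 1i), (-1 - 1i), (2 + 1i), (2 - 1i).
Count = 4.
By the argument principle, (1/2πi) ∮_{|z|=R} p'(z)/p(z) dz equals exactly this count.

Number of zeros inside |z| < 2.5: 4.


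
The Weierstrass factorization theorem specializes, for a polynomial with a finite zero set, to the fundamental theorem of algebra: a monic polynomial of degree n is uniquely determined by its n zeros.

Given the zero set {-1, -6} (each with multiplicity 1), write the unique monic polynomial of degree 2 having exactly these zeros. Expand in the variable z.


The polynomial is p(z) = ∏_{α ∈ S} (z − α), where S = {-1, -6}.
Expanding the product yields: p(z) = z^2 + 7·z + 6.
The resulting polynomial has degree 2 and real coefficients as required.

p(z) = z^2 + 7·z + 6.


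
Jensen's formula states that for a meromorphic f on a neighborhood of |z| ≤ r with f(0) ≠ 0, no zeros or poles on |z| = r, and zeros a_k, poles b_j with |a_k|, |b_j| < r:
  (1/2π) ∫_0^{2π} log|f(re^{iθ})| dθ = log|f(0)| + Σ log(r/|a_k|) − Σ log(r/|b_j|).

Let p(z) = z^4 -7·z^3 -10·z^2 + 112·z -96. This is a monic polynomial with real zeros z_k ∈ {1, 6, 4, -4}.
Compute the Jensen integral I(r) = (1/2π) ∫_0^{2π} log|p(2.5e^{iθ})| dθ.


Zeros: -4, 1, 4, 6; r = 2.5.
Inside |z| < r: 1. Outside (|z| ≥ r): -4, 4, 6.
p(0) = -96, so log|p(0)| = log(96) = 4.5643.
Apply Jensen: I(r) = log|p(0)| + Σ_k log(r/|z_k|), summed over zeros inside |z| < r.
  log(r/|z_k|) for z_k = 1: log(2.5/1) = 0.9163
  Outside zeros (-4, 4, 6) contribute nothing to the Jensen sum.
Sum over inside zeros: 0.9163.
I(r) = log|p(0)| + (inside sum) = 4.5643 + 0.9163 = 5.4806.
Note: since some zeros are outside |z| ≤ r, the simplified n·log(r) form does NOT apply — only the inside zeros contribute.

I(r) ≈ 5.4806.


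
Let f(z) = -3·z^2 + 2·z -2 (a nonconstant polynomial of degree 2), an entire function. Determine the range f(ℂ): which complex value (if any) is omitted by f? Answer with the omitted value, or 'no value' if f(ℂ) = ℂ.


Little Picard bounds the complement of f(ℂ) to at most one point.
For every w ∈ ℂ, the equation p(z) − w = 0 is a nonconstant polynomial in z and hence has at least one root by the fundamental theorem of algebra. So p is surjective onto ℂ, omitting no value.

Omitted value: no value.


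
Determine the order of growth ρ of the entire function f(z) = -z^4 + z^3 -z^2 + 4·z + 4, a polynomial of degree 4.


|f(z)| ≤ Σ|c_k|·r^k = O(r^4) as r → ∞. Polynomial growth is O(e^{r^ε}) for every ε > 0 (since r^4/e^{r^ε} → 0), so ρ ≤ ε for all ε > 0, i.e. ρ = 0. Every nonconstant polynomial has order 0.
Therefore ρ = 0.

Order ρ = 0.


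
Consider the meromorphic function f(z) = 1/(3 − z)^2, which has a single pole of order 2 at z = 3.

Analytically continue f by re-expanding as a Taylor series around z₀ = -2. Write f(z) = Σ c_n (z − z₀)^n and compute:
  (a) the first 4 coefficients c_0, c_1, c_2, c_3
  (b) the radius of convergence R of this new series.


Let w = z − z₀, so z = z₀ + w.
Then 3 − z = 3 − (z₀ + w) = (3 − z₀) − w = 5 − w.
f(z) = 1/(5 − w)^2 = (1/(5)^2) · (1 − w/(5))^{−2}.
By the binomial series (1−u)^{−2} = Σ_{n≥0} C(n+1, 1) u^n for |u|<1, with u = w/(5):
  c_n = C(n+1, 1) / (5)^(n+2).
  c_0 = 1/(5)^2 = 1/25.
  c_1 = 2/(5)^3 = 2/125.
  c_2 = 3/(5)^4 = 3/625.
  c_3 = 4/(5)^5 = 4/3125.
The series is valid for |w/d| < 1, i.e. |z − z₀| < |d|.
Radius of convergence: R = |3 − z₀| = |5| = 5 (distance from z₀ to the singularity z = 3).

c_0 = 1/25, c_1 = 2/125, c_2 = 3/625, c_3 = 4/3125; R = 5.


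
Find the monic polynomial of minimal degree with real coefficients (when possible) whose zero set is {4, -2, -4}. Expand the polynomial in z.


The polynomial is p(z) = ∏_{α ∈ S} (z − α), where S = {4, -2, -4}.
Expanding the product yields: p(z) = z^3 + 2·z^2 -16·z -32.
The resulting polynomial has degree 3 and real coefficients as required.

p(z) = z^3 + 2·z^2 -16·z -32.


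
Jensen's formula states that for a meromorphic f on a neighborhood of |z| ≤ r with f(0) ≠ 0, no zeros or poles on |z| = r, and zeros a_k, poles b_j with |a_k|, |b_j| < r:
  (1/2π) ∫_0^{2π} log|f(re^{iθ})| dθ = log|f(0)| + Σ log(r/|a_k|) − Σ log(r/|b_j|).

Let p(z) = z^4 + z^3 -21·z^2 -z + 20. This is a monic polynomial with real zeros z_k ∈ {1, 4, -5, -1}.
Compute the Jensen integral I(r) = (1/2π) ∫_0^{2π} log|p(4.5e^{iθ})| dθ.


Zeros: -5, -1, 1, 4; r = 4.5.
Inside |z| < r: -1, 1, 4. Outside (|z| ≥ r): -5.
p(0) = 20, so log|p(0)| = log(20) = 2.9957.
Apply Jensen: I(r) = log|p(0)| + Σ_k log(r/|z_k|), summed over zeros inside |z| < r.
  log(r/|z_k|) for z_k = 1: log(4.5/1) = 1.5041
  log(r/|z_k|) for z_k = 4: log(4.5/4) = 0.1178
  log(r/|z_k|) for z_k = -1: log(4.5/1) = 1.5041
  Outside zeros (-5) contribute nothing to the Jensen sum.
Sum over inside zeros: 3.1259.
I(r) = log|p(0)| + (inside sum) = 2.9957 + 3.1259 = 6.1217.
Note: since some zeros are outside |z| ≤ r, the simplified n·log(r) form does NOT apply — only the inside zeros contribute.

I(r) ≈ 6.1217.


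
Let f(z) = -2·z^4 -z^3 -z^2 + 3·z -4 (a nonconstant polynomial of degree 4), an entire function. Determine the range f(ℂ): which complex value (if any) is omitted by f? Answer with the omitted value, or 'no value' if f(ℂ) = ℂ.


Little Picard bounds the complement of f(ℂ) to at most one point.
For every w ∈ ℂ, the equation p(z) − w = 0 is a nonconstant polynomial in z and hence has at least one root by the fundamental theorem of algebra. So p is surjective onto ℂ, omitting no value.

Omitted value: no value.


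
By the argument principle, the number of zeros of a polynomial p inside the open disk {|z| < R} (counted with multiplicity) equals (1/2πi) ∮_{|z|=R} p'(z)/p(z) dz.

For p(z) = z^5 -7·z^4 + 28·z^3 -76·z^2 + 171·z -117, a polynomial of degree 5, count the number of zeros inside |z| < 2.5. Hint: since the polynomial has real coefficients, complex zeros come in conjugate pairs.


The zeros of p are: (0 + 3i), (0 - 3i), 1, (3 + 2i), (3 - 2i).
Their magnitudes are: 3, 3, 1, 3.606, 3.606.
Zeros with |z| < R = 2.5: 1.
Count = 1.
By the argument principle, (1/2πi) ∮_{|z|=R} p'(z)/p(z) dz equals exactly this count.

Number of zeros inside |z| < 2.5: 1.


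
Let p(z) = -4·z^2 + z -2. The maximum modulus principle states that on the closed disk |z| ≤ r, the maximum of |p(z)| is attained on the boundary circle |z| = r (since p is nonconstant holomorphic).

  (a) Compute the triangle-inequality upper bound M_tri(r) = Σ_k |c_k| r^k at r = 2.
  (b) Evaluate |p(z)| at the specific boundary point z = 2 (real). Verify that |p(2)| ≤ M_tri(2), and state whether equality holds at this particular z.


Coefficients: c_0 = -2, c_1 = 1, c_2 = -4. Radius r = 2.
Part (a). Triangle bound: M_tri(r) = Σ_k |c_k| r^k
  = |-2|·2^0 + |1|·2^1 + |-4|·2^2
  = 2 + 2 + 16 = 20.
This bounds M(r) := max_{|z|=r} |p(z)| from above; equality holds iff all terms c_k z^k can be made to align in phase at a single z on |z|=r.
Part (b). At z = 2 (real, on the circle |z| = r):
  p(2) = (-2)·2^0 + (1)·2^1 + (-4)·2^2 = -16.
  |p(2)| = 16.
Check: |p(2)| = 16 ≤ 20 = M_tri(2). ✓ Equality does not hold at z = 2 (the coefficients have mixed signs, so the terms do not all align in phase there).

M_tri(2) = 20; |p(2)| = 16; equality at z=2: no.


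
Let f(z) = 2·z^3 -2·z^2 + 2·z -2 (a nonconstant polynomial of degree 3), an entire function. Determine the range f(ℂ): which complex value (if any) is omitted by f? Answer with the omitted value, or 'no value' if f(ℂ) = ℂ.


Little Picard bounds the complement of f(ℂ) to at most one point.
For every w ∈ ℂ, the equation p(z) − w = 0 is a nonconstant polynomial in z and hence has at least one root by the fundamental theorem of algebra. So p is surjective onto ℂ, omitting no value.

Omitted value: no value.


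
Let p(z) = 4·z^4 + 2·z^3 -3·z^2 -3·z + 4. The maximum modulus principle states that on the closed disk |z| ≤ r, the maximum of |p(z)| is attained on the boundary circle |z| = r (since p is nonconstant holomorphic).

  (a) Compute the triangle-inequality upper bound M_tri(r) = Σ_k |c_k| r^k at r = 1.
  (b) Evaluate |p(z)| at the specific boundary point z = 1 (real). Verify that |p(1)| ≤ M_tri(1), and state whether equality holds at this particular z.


Coefficients: c_0 = 4, c_1 = -3, c_2 = -3, c_3 = 2, c_4 = 4. Radius r = 1.
Part (a). Triangle bound: M_tri(r) = Σ_k |c_k| r^k
  = |4|·1^0 + |-3|·1^1 + |-3|·1^2 + |2|·1^3 + |4|·1^4
  = 4 + 3 + 3 + 2 + 4 = 16.
This bounds M(r) := max_{|z|=r} |p(z)| from above; equality holds iff all terms c_k z^k can be made to align in phase at a single z on |z|=r.
Part (b). At z = 1 (real, on the circle |z| = r):
  p(1) = (4)·1^0 + (-3)·1^1 + (-3)·1^2 + (2)·1^3 + (4)·1^4 = 4.
  |p(1)| = 4.
Check: |p(1)| = 4 ≤ 16 = M_tri(1). ✓ Equality does not hold at z = 1 (the coefficients have mixed signs, so the terms do not all align in phase there).

M_tri(1) = 16; |p(1)| = 4; equality at z=1: no.


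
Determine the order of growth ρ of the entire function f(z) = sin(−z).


sin(w) is a linear combination of e^{iw} and e^{−iw} (or e^w, e^{−w} in the hyperbolic case), so |sin(w)| ≤ e^{|w|}. With w = −z, |w| ≤ 1|z| + 0 = 1r + 0 on |z| = r, giving M(r) ≤ e^{1r + 0}, so ρ ≤ 1. On a suitable ray (z = it for sin/cos; z = t for sinh/cosh, t real → ∞), |sin(−z)| grows like e^{1|t|}/2, so ρ ≥ 1. Hence ρ = 1.
Therefore ρ = 1.

Order ρ = 1.


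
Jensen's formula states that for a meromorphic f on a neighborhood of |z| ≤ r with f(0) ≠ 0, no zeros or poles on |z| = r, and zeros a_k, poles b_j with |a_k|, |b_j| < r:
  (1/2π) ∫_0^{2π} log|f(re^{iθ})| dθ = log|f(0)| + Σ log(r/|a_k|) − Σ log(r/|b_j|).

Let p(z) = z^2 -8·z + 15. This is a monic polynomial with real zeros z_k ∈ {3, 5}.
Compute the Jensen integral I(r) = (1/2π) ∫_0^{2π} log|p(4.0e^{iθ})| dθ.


Zeros: 3, 5; r = 4.0.
Inside |z| < r: 3. Outside (|z| ≥ r): 5.
p(0) = 15, so log|p(0)| = log(15) = 2.7081.
Apply Jensen: I(r) = log|p(0)| + Σ_k log(r/|z_k|), summed over zeros inside |z| < r.
  log(r/|z_k|) for z_k = 3: log(4.0/3) = 0.2877
  Outside zeros (5) contribute nothing to the Jensen sum.
Sum over inside zeros: 0.2877.
I(r) = log|p(0)| + (inside sum) = 2.7081 + 0.2877 = 2.9957.
Note: since some zeros are outside |z| ≤ r, the simplified n·log(r) form does NOT apply — only the inside zeros contribute.

I(r) ≈ 2.9957.


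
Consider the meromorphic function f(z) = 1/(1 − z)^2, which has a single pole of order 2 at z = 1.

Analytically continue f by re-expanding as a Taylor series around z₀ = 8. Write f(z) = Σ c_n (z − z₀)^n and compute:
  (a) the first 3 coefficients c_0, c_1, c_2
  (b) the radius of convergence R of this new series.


Let w = z − z₀, so z = z₀ + w.
Then 1 − z = 1 − (z₀ + w) = (1 − z₀) − w = -7 − w.
f(z) = 1/(-7 − w)^2 = (1/(-7)^2) · (1 − w/(-7))^{−2}.
By the binomial series (1−u)^{−2} = Σ_{n≥0} C(n+1, 1) u^n for |u|<1, with u = w/(-7):
  c_n = C(n+1, 1) / (-7)^(n+2).
  c_0 = 1/(-7)^2 = 1/49.
  c_1 = 2/(-7)^3 = -2/343.
  c_2 = 3/(-7)^4 = 3/2401.
The series is valid for |w/d| < 1, i.e. |z − z₀| < |d|.
Radius of convergence: R = |1 − z₀| = |-7| = 7 (distance from z₀ to the singularity z = 1).

c_0 = 1/49, c_1 = -2/343, c_2 = 3/2401; R = 7.


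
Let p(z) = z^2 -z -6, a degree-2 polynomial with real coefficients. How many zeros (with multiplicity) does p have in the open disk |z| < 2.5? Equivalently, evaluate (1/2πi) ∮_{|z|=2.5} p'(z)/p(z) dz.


The zeros of p are: -2, 3.
Their magnitudes are: 2, 3.
Zeros with |z| < R = 2.5: -2.
Count = 1.
By the argument principle, (1/2πi) ∮_{|z|=R} p'(z)/p(z) dz equals exactly this count.

Number of zeros inside |z| < 2.5: 1.


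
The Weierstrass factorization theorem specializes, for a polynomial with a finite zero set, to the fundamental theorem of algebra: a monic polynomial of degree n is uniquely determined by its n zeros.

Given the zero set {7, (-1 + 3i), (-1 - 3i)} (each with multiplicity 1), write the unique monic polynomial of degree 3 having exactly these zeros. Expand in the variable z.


The polynomial is p(z) = ∏_{α ∈ S} (z − α), where S = {7, (-1 + 3i), (-1 - 3i)}.
Expanding the product yields: p(z) = z^3 -5·z^2 -4·z -70.
Note conjugate pairs combine to real quadratics: (z − (-1+3i))(z − (-1−3i)) = z² + 2z + 10.
The resulting polynomial has degree 3 and real coefficients as required.

p(z) = z^3 -5·z^2 -4·z -70.


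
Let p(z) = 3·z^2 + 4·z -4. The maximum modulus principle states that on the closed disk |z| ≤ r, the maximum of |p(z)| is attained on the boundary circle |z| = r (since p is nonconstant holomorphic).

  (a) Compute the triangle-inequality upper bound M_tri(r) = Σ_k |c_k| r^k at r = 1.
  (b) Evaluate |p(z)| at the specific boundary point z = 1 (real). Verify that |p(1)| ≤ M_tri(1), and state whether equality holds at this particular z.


Coefficients: c_0 = -4, c_1 = 4, c_2 = 3. Radius r = 1.
Part (a). Triangle bound: M_tri(r) = Σ_k |c_k| r^k
  = |-4|·1^0 + |4|·1^1 + |3|·1^2
  = 4 + 4 + 3 = 11.
This bounds M(r) := max_{|z|=r} |p(z)| from above; equality holds iff all terms c_k z^k can be made to align in phase at a single z on |z|=r.
Part (b). At z = 1 (real, on the circle |z| = r):
  p(1) = (-4)·1^0 + (4)·1^1 + (3)·1^2 = 3.
  |p(1)| = 3.
Check: |p(1)| = 3 ≤ 11 = M_tri(1). ✓ Equality does not hold at z = 1 (the coefficients have mixed signs, so the terms do not all align in phase there).

M_tri(1) = 11; |p(1)| = 3; equality at z=1: no.


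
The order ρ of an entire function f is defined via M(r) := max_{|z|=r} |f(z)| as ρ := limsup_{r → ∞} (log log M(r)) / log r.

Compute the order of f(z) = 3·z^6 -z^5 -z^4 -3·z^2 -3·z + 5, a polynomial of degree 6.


|f(z)| ≤ Σ|c_k|·r^k = O(r^6) as r → ∞. Polynomial growth is O(e^{r^ε}) for every ε > 0 (since r^6/e^{r^ε} → 0), so ρ ≤ ε for all ε > 0, i.e. ρ = 0. Every nonconstant polynomial has order 0.
Therefore ρ = 0.

Order ρ = 0.


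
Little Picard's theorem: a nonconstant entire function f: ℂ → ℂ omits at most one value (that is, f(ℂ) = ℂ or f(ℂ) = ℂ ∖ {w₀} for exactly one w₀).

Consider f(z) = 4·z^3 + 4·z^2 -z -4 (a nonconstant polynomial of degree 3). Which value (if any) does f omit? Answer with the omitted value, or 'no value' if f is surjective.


Little Picard bounds the complement of f(ℂ) to at most one point.
For every w ∈ ℂ, the equation p(z) − w = 0 is a nonconstant polynomial in z and hence has at least one root by the fundamental theorem of algebra. So p is surjective onto ℂ, omitting no value.

Omitted value: no value.


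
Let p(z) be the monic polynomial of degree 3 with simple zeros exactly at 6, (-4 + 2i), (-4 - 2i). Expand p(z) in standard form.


The polynomial is p(z) = ∏_{α ∈ S} (z − α), where S = {6, (-4 + 2i), (-4 - 2i)}.
Expanding the product yields: p(z) = z^3 + 2·z^2 -28·z -120.
Note conjugate pairs combine to real quadratics: (z − (-4+2i))(z − (-4−2i)) = z² + 8z + 20.
The resulting polynomial has degree 3 and real coefficients as required.

p(z) = z^3 + 2·z^2 -28·z -120.


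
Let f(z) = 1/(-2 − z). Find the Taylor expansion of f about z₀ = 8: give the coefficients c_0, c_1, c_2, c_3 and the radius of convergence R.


Let w = z − z₀, so z = z₀ + w.
Then -2 − z = -2 − (z₀ + w) = (-2 − z₀) − w = -10 − w.
f(z) = 1/(-10 − w) = (1/(-10)) · 1/(1 − w/(-10)) = Σ_{n≥0} w^n / (-10)^(n+1).
So c_n = 1/(-10)^(n+1):
  c_0 = 1/(-10)^1 = -1/10.
  c_1 = 1/(-10)^2 = 1/100.
  c_2 = 1/(-10)^3 = -1/1000.
  c_3 = 1/(-10)^4 = 1/10000.
The series is valid for |w/d| < 1, i.e. |z − z₀| < |d|.
Radius of convergence: R = |-2 − z₀| = |-10| = 10 (distance from z₀ to the singularity z = -2).

c_0 = -1/10, c_1 = 1/100, c_2 = -1/1000, c_3 = 1/10000; R = 10.


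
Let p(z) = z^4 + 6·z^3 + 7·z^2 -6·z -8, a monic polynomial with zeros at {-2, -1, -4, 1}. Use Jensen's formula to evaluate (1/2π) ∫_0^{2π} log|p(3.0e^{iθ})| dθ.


Zeros: -4, -2, -1, 1; r = 3.0.
Inside |z| < r: -2, -1, 1. Outside (|z| ≥ r): -4.
p(0) = -8, so log|p(0)| = log(8) = 2.0794.
Apply Jensen: I(r) = log|p(0)| + Σ_k log(r/|z_k|), summed over zeros inside |z| < r.
  log(r/|z_k|) for z_k = -2: log(3.0/2) = 0.4055
  log(r/|z_k|) for z_k = -1: log(3.0/1) = 1.0986
  log(r/|z_k|) for z_k = 1: log(3.0/1) = 1.0986
  Outside zeros (-4) contribute nothing to the Jensen sum.
Sum over inside zeros: 2.6027.
I(r) = log|p(0)| + (inside sum) = 2.0794 + 2.6027 = 4.6821.
Note: since some zeros are outside |z| ≤ r, the simplified n·log(r) form does NOT apply — only the inside zeros contribute.

I(r) ≈ 4.6821.


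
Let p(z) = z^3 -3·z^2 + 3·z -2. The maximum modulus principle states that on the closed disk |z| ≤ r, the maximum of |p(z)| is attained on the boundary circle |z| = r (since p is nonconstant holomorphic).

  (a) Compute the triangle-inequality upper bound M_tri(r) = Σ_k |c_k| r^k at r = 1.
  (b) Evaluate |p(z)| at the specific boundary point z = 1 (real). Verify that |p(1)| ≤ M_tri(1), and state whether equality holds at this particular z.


Coefficients: c_0 = -2, c_1 = 3, c_2 = -3, c_3 = 1. Radius r = 1.
Part (a). Triangle bound: M_tri(r) = Σ_k |c_k| r^k
  = |-2|·1^0 + |3|·1^1 + |-3|·1^2 + |1|·1^3
  = 2 + 3 + 3 + 1 = 9.
This bounds M(r) := max_{|z|=r} |p(z)| from above; equality holds iff all terms c_k z^k can be made to align in phase at a single z on |z|=r.
Part (b). At z = 1 (real, on the circle |z| = r):
  p(1) = (-2)·1^0 + (3)·1^1 + (-3)·1^2 + (1)·1^3 = -1.
  |p(1)| = 1.
Check: |p(1)| = 1 ≤ 9 = M_tri(1). ✓ Equality does not hold at z = 1 (the coefficients have mixed signs, so the terms do not all align in phase there).

M_tri(1) = 9; |p(1)| = 1; equality at z=1: no.


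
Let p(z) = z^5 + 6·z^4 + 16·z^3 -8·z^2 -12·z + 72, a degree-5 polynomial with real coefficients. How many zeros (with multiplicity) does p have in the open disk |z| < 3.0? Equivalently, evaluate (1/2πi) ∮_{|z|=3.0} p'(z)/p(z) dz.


The zeros of p are: (1 + 1i), (1 - 1i), (-3 + 3i), (-3 - 3i), -2.
Their magnitudes are: 1.414, 1.414, 4.243, 4.243, 2.
Zeros with |z| < R = 3.0: (1 + 1i), (1 - 1i), -2.
Count = 3.
By the argument principle, (1/2πi) ∮_{|z|=R} p'(z)/p(z) dz equals exactly this count.

Number of zeros inside |z| < 3.0: 3.


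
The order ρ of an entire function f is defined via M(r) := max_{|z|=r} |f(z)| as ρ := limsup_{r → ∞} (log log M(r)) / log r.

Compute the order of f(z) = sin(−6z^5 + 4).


Write sin(w) = (e^{iw} ± e^{−iw})/(2 or 2i), so |sin(w)| ≤ e^{|w|}. With w = −6z^5 + 4, |w| ≤ 6r^5 + 4 on |z|=r, giving M(r) ≤ e^{6r^5 + 4} and ρ ≤ 5. For the lower bound, choose z on |z|=r with -6z^5 purely imaginary of modulus 6r^5; then |sin(−6z^5 + 4)| grows like e^{6r^5}/2, so ρ ≥ 5. Hence ρ = 5.
Therefore ρ = 5.

Order ρ = 5.


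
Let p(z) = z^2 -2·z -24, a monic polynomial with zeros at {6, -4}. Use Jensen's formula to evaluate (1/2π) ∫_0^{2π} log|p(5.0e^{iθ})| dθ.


Zeros: -4, 6; r = 5.0.
Inside |z| < r: -4. Outside (|z| ≥ r): 6.
p(0) = -24, so log|p(0)| = log(24) = 3.1781.
Apply Jensen: I(r) = log|p(0)| + Σ_k log(r/|z_k|), summed over zeros inside |z| < r.
  log(r/|z_k|) for z_k = -4: log(5.0/4) = 0.2231
  Outside zeros (6) contribute nothing to the Jensen sum.
Sum over inside zeros: 0.2231.
I(r) = log|p(0)| + (inside sum) = 3.1781 + 0.2231 = 3.4012.
Note: since some zeros are outside |z| ≤ r, the simplified n·log(r) form does NOT apply — only the inside zeros contribute.

I(r) ≈ 3.4012.


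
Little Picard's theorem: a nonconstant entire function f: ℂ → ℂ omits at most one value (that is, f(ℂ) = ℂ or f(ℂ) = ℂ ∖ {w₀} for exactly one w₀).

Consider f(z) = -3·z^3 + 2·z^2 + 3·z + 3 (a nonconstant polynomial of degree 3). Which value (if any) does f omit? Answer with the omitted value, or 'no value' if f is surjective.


Little Picard bounds the complement of f(ℂ) to at most one point.
For every w ∈ ℂ, the equation p(z) − w = 0 is a nonconstant polynomial in z and hence has at least one root by the fundamental theorem of algebra. So p is surjective onto ℂ, omitting no value.

Omitted value: no value.


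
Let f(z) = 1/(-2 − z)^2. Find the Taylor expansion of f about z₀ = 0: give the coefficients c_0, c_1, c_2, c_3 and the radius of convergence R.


Let w = z − z₀, so z = z₀ + w.
Then -2 − z = -2 − (z₀ + w) = (-2 − z₀) − w = -2 − w.
f(z) = 1/(-2 − w)^2 = (1/(-2)^2) · (1 − w/(-2))^{−2}.
By the binomial series (1−u)^{−2} = Σ_{n≥0} C(n+1, 1) u^n for |u|<1, with u = w/(-2):
  c_n = C(n+1, 1) / (-2)^(n+2).
  c_0 = 1/(-2)^2 = 1/4.
  c_1 = 2/(-2)^3 = -1/4.
  c_2 = 3/(-2)^4 = 3/16.
  c_3 = 4/(-2)^5 = -1/8.
The series is valid for |w/d| < 1, i.e. |z − z₀| < |d|.
Radius of convergence: R = |-2 − z₀| = |-2| = 2 (distance from z₀ to the singularity z = -2).

c_0 = 1/4, c_1 = -1/4, c_2 = 3/16, c_3 = -1/8; R = 2.


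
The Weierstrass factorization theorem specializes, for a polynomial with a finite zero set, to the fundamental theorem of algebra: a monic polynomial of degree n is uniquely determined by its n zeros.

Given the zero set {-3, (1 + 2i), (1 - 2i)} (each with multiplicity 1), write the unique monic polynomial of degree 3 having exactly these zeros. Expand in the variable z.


The polynomial is p(z) = ∏_{α ∈ S} (z − α), where S = {-3, (1 + 2i), (1 - 2i)}.
Expanding the product yields: p(z) = z^3 + z^2 -z + 15.
Note conjugate pairs combine to real quadratics: (z − (1+2i))(z − (1−2i)) = z² − 2z + 5.
The resulting polynomial has degree 3 and real coefficients as required.

p(z) = z^3 + z^2 -z + 15.


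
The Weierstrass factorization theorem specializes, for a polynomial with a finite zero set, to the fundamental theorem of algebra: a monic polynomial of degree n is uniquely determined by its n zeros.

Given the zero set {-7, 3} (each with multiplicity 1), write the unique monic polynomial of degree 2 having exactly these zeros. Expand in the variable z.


The polynomial is p(z) = ∏_{α ∈ S} (z − α), where S = {-7, 3}.
Expanding the product yields: p(z) = z^2 + 4·z -21.
The resulting polynomial has degree 2 and real coefficients as required.

p(z) = z^2 + 4·z -21.


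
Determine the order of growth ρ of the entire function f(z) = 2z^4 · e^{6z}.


M(r) = max_{|z|=r} |2|·|z|^4·|e^{6z}| = 2·r^4 · e^{6r^1} (the factors attain their maxima compatibly on |z|=r). Then log M(r) = log 2 + 4·log r + 6r^1, dominated by the last term, so log log M(r) ~ 1·log r. The polynomial factor 2z^4 contributes only a log r term and does not affect the order. ρ = 1.
Therefore ρ = 1.

Order ρ = 1.


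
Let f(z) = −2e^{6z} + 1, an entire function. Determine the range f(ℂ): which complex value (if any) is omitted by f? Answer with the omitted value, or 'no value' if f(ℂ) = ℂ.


Little Picard bounds the complement of f(ℂ) to at most one point.
e^{6z} is never zero on ℂ, so -2·e^{6z} takes every value in ℂ ∖ {0}. Adding 1 shifts the range to ℂ ∖ {1}. Thus f omits exactly the value 1.

Omitted value: 1.


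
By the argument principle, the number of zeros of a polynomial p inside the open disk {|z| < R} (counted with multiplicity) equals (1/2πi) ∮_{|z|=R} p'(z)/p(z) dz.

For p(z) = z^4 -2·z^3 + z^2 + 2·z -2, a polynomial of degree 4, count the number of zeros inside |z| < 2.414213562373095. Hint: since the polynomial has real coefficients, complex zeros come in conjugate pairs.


The zeros of p are: -1, 1, (1 + 1i), (1 - 1i).
Their magnitudes are: 1, 1, 1.414, 1.414.
Zeros with |z| < R = 2.414213562373095: -1, 1, (1 + 1i), (1 - 1i).
Count = 4.
By the argument principle, (1/2πi) ∮_{|z|=R} p'(z)/p(z) dz equals exactly this count.

Number of zeros inside |z| < 2.414213562373095: 4.


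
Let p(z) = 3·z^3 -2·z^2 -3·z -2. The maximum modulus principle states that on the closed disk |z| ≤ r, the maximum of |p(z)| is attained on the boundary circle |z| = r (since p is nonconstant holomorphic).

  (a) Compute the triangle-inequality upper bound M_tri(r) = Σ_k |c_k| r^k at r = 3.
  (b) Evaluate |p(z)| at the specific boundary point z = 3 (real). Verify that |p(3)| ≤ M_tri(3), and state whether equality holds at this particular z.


Coefficients: c_0 = -2, c_1 = -3, c_2 = -2, c_3 = 3. Radius r = 3.
Part (a). Triangle bound: M_tri(r) = Σ_k |c_k| r^k
  = |-2|·3^0 + |-3|·3^1 + |-2|·3^2 + |3|·3^3
  = 2 + 9 + 18 + 81 = 110.
This bounds M(r) := max_{|z|=r} |p(z)| from above; equality holds iff all terms c_k z^k can be made to align in phase at a single z on |z|=r.
Part (b). At z = 3 (real, on the circle |z| = r):
  p(3) = (-2)·3^0 + (-3)·3^1 + (-2)·3^2 + (3)·3^3 = 52.
  |p(3)| = 52.
Check: |p(3)| = 52 ≤ 110 = M_tri(3). ✓ Equality does not hold at z = 3 (the coefficients have mixed signs, so the terms do not all align in phase there).

M_tri(3) = 110; |p(3)| = 52; equality at z=3: no.


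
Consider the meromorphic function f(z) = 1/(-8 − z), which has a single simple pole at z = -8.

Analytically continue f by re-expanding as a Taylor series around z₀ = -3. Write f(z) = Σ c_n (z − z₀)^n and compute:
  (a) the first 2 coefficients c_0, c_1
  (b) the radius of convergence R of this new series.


Let w = z − z₀, so z = z₀ + w.
Then -8 − z = -8 − (z₀ + w) = (-8 − z₀) − w = -5 − w.
f(z) = 1/(-5 − w) = (1/(-5)) · 1/(1 − w/(-5)) = Σ_{n≥0} w^n / (-5)^(n+1).
So c_n = 1/(-5)^(n+1):
  c_0 = 1/(-5)^1 = -1/5.
  c_1 = 1/(-5)^2 = 1/25.
The series is valid for |w/d| < 1, i.e. |z − z₀| < |d|.
Radius of convergence: R = |-8 − z₀| = |-5| = 5 (distance from z₀ to the singularity z = -8).

c_0 = -1/5, c_1 = 1/25; R = 5.


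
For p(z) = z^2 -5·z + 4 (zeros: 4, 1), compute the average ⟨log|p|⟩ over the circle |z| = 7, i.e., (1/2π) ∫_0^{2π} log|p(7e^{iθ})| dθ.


Zeros: 1, 4; r = 7.
Inside |z| < r: 1, 4. Outside (|z| ≥ r): ∅.
p(0) = 4, so log|p(0)| = log(4) = 1.3863.
Apply Jensen: I(r) = log|p(0)| + Σ_k log(r/|z_k|), summed over zeros inside |z| < r.
  log(r/|z_k|) for z_k = 4: log(7/4) = 0.5596
  log(r/|z_k|) for z_k = 1: log(7/1) = 1.9459
Sum over inside zeros: 2.5055.
I(r) = log|p(0)| + (inside sum) = 1.3863 + 2.5055 = 3.8918.
Closed form (all zeros inside, monic): I(r) = n·log(r) = 2·log(7) = 3.8918. ✓

I(r) ≈ 3.8918.


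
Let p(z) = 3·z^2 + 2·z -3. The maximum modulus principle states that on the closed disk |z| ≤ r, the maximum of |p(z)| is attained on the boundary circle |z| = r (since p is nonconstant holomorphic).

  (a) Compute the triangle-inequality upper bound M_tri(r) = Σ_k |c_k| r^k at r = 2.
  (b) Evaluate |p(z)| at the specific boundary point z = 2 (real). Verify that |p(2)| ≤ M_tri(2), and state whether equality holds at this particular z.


Coefficients: c_0 = -3, c_1 = 2, c_2 = 3. Radius r = 2.
Part (a). Triangle bound: M_tri(r) = Σ_k |c_k| r^k
  = |-3|·2^0 + |2|·2^1 + |3|·2^2
  = 3 + 4 + 12 = 19.
This bounds M(r) := max_{|z|=r} |p(z)| from above; equality holds iff all terms c_k z^k can be made to align in phase at a single z on |z|=r.
Part (b). At z = 2 (real, on the circle |z| = r):
  p(2) = (-3)·2^0 + (2)·2^1 + (3)·2^2 = 13.
  |p(2)| = 13.
Check: |p(2)| = 13 ≤ 19 = M_tri(2). ✓ Equality does not hold at z = 2 (the coefficients have mixed signs, so the terms do not all align in phase there).

M_tri(2) = 19; |p(2)| = 13; equality at z=2: no.


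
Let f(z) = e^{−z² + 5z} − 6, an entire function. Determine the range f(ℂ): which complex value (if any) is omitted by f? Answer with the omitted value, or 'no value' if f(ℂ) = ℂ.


Little Picard bounds the complement of f(ℂ) to at most one point.
The exponent g(z) = −z² + 5z is a nonconstant polynomial, hence surjective onto ℂ. So e^{g(z)} takes every value in {e^w : w ∈ ℂ} = ℂ ∖ {0}. Adding -6 shifts the range to ℂ ∖ {-6}. f omits exactly -6.

Omitted value: -6.


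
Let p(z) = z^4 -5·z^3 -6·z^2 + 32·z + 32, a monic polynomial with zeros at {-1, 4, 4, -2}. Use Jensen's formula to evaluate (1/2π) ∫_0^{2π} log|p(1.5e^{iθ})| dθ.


Zeros: -2, -1, 4, 4; r = 1.5.
Inside |z| < r: -1. Outside (|z| ≥ r): -2, 4, 4.
p(0) = 32, so log|p(0)| = log(32) = 3.4657.
Apply Jensen: I(r) = log|p(0)| + Σ_k log(r/|z_k|), summed over zeros inside |z| < r.
  log(r/|z_k|) for z_k = -1: log(1.5/1) = 0.4055
  Outside zeros (-2, 4, 4) contribute nothing to the Jensen sum.
Sum over inside zeros: 0.4055.
I(r) = log|p(0)| + (inside sum) = 3.4657 + 0.4055 = 3.8712.
Note: since some zeros are outside |z| ≤ r, the simplified n·log(r) form does NOT apply — only the inside zeros contribute.

I(r) ≈ 3.8712.


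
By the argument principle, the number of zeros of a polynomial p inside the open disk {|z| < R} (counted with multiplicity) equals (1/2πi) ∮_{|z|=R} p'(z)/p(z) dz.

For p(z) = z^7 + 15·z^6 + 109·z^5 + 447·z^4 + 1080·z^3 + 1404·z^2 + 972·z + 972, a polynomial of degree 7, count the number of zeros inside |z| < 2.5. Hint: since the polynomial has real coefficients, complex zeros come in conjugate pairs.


The zeros of p are: (0 + 1i), (0 - 1i), (-3 + 3i), (-3 - 3i), -3, (-3 + 3i), (-3 - 3i).
Their magnitudes are: 1, 1, 4.243, 4.243, 3, 4.243, 4.243.
Zeros with |z| < R = 2.5: (0 + 1i), (0 - 1i).
Count = 2.
By the argument principle, (1/2πi) ∮_{|z|=R} p'(z)/p(z) dz equals exactly this count.

Number of zeros inside |z| < 2.5: 2.


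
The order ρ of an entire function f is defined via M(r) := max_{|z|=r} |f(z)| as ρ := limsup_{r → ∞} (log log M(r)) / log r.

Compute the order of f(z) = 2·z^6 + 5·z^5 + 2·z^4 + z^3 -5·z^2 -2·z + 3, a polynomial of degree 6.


|f(z)| ≤ Σ|c_k|·r^k = O(r^6) as r → ∞. Polynomial growth is O(e^{r^ε}) for every ε > 0 (since r^6/e^{r^ε} → 0), so ρ ≤ ε for all ε > 0, i.e. ρ = 0. Every nonconstant polynomial has order 0.
Therefore ρ = 0.

Order ρ = 0.


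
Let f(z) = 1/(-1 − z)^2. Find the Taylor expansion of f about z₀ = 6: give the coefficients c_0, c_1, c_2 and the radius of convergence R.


Let w = z − z₀, so z = z₀ + w.
Then -1 − z = -1 − (z₀ + w) = (-1 − z₀) − w = -7 − w.
f(z) = 1/(-7 − w)^2 = (1/(-7)^2) · (1 − w/(-7))^{−2}.
By the binomial series (1−u)^{−2} = Σ_{n≥0} C(n+1, 1) u^n for |u|<1, with u = w/(-7):
  c_n = C(n+1, 1) / (-7)^(n+2).
  c_0 = 1/(-7)^2 = 1/49.
  c_1 = 2/(-7)^3 = -2/343.
  c_2 = 3/(-7)^4 = 3/2401.
The series is valid for |w/d| < 1, i.e. |z − z₀| < |d|.
Radius of convergence: R = |-1 − z₀| = |-7| = 7 (distance from z₀ to the singularity z = -1).

c_0 = 1/49, c_1 = -2/343, c_2 = 3/2401; R = 7.


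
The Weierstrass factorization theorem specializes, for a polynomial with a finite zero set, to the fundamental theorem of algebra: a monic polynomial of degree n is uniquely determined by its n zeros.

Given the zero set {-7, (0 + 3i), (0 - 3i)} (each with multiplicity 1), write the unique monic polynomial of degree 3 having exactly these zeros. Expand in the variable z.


The polynomial is p(z) = ∏_{α ∈ S} (z − α), where S = {-7, (0 + 3i), (0 - 3i)}.
Expanding the product yields: p(z) = z^3 + 7·z^2 + 9·z + 63.
Note conjugate pairs combine to real quadratics: (z − (0+3i))(z − (0−3i)) = z² + 9.
The resulting polynomial has degree 3 and real coefficients as required.

p(z) = z^3 + 7·z^2 + 9·z + 63.


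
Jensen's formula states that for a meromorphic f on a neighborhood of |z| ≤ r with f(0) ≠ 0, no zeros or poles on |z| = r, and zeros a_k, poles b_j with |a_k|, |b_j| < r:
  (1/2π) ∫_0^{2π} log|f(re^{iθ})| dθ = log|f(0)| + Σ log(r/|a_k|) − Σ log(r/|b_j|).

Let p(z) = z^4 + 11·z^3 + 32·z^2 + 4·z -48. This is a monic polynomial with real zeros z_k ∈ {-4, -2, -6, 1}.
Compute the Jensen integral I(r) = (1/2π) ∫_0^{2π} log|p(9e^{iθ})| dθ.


Zeros: -6, -4, -2, 1; r = 9.
Inside |z| < r: -6, -4, -2, 1. Outside (|z| ≥ r): ∅.
p(0) = -48, so log|p(0)| = log(48) = 3.8712.
Apply Jensen: I(r) = log|p(0)| + Σ_k log(r/|z_k|), summed over zeros inside |z| < r.
  log(r/|z_k|) for z_k = -4: log(9/4) = 0.8109
  log(r/|z_k|) for z_k = -2: log(9/2) = 1.5041
  log(r/|z_k|) for z_k = -6: log(9/6) = 0.4055
  log(r/|z_k|) for z_k = 1: log(9/1) = 2.1972
Sum over inside zeros: 4.9177.
I(r) = log|p(0)| + (inside sum) = 3.8712 + 4.9177 = 8.7889.
Closed form (all zeros inside, monic): I(r) = n·log(r) = 4·log(9) = 8.7889. ✓

I(r) ≈ 8.7889.


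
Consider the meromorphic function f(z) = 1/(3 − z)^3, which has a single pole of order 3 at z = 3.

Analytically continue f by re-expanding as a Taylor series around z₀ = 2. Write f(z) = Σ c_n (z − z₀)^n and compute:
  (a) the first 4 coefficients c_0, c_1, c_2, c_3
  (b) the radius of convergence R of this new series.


Let w = z − z₀, so z = z₀ + w.
Then 3 − z = 3 − (z₀ + w) = (3 − z₀) − w = 1 − w.
f(z) = 1/(1 − w)^3 = (1/(1)^3) · (1 − w/(1))^{−3}.
By the binomial series (1−u)^{−3} = Σ_{n≥0} C(n+2, 2) u^n for |u|<1, with u = w/(1):
  c_n = C(n+2, 2) / (1)^(n+3).
  c_0 = 1/(1)^3 = 1.
  c_1 = 3/(1)^4 = 3.
  c_2 = 6/(1)^5 = 6.
  c_3 = 10/(1)^6 = 10.
The series is valid for |w/d| < 1, i.e. |z − z₀| < |d|.
Radius of convergence: R = |3 − z₀| = |1| = 1 (distance from z₀ to the singularity z = 3).

c_0 = 1, c_1 = 3, c_2 = 6, c_3 = 10; R = 1.


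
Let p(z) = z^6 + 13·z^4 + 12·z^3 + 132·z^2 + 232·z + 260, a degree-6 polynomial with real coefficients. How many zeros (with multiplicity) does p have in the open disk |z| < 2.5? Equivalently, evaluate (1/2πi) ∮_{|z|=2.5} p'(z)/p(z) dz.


The zeros of p are: (-1 + 1i), (-1 - 1i), (2 + 3i), (2 - 3i), (-1 + 3i), (-1 - 3i).
Their magnitudes are: 1.414, 1.414, 3.606, 3.606, 3.162, 3.162.
Zeros with |z| < R = 2.5: (-1 + 1i), (-1 - 1i).
Count = 2.
By the argument principle, (1/2πi) ∮_{|z|=R} p'(z)/p(z) dz equals exactly this count.

Number of zeros inside |z| < 2.5: 2.


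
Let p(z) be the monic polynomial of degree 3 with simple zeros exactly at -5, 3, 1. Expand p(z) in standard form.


The polynomial is p(z) = ∏_{α ∈ S} (z − α), where S = {-5, 3, 1}.
Expanding the product yields: p(z) = z^3 + z^2 -17·z + 15.
The resulting polynomial has degree 3 and real coefficients as required.

p(z) = z^3 + z^2 -17·z + 15.


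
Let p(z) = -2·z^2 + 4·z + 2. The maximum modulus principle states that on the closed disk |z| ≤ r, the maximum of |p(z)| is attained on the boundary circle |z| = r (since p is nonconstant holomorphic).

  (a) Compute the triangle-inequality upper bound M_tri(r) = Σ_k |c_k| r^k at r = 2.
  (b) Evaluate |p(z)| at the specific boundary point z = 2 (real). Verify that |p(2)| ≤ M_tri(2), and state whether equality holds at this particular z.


Coefficients: c_0 = 2, c_1 = 4, c_2 = -2. Radius r = 2.
Part (a). Triangle bound: M_tri(r) = Σ_k |c_k| r^k
  = |2|·2^0 + |4|·2^1 + |-2|·2^2
  = 2 + 8 + 8 = 18.
This bounds M(r) := max_{|z|=r} |p(z)| from above; equality holds iff all terms c_k z^k can be made to align in phase at a single z on |z|=r.
Part (b). At z = 2 (real, on the circle |z| = r):
  p(2) = (2)·2^0 + (4)·2^1 + (-2)·2^2 = 2.
  |p(2)| = 2.
Check: |p(2)| = 2 ≤ 18 = M_tri(2). ✓ Equality does not hold at z = 2 (the coefficients have mixed signs, so the terms do not all align in phase there).

M_tri(2) = 18; |p(2)| = 2; equality at z=2: no.


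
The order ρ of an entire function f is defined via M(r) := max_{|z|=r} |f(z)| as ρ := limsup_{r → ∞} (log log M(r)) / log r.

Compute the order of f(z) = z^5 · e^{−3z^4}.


M(r) = max_{|z|=r} |1|·|z|^5·|e^{−3z^4}| = 1·r^5 · e^{3r^4} (the factors attain their maxima compatibly on |z|=r). Then log M(r) = log 1 + 5·log r + 3r^4, dominated by the last term, so log log M(r) ~ 4·log r. The polynomial factor 1z^5 contributes only a log r term and does not affect the order. ρ = 4.
Therefore ρ = 4.

Order ρ = 4.


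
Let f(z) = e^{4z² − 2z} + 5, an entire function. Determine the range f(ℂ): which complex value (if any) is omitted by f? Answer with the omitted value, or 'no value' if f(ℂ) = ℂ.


Little Picard bounds the complement of f(ℂ) to at most one point.
The exponent g(z) = 4z² − 2z is a nonconstant polynomial, hence surjective onto ℂ. So e^{g(z)} takes every value in {e^w : w ∈ ℂ} = ℂ ∖ {0}. Adding 5 shifts the range to ℂ ∖ {5}. f omits exactly 5.

Omitted value: 5.


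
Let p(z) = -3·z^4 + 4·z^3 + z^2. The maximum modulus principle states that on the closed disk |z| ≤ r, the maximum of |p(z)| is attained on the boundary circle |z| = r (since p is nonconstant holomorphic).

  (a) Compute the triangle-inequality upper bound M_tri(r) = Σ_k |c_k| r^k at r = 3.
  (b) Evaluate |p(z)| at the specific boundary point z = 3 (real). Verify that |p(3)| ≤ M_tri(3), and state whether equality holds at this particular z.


Coefficients: c_0 = 0, c_1 = 0, c_2 = 1, c_3 = 4, c_4 = -3. Radius r = 3.
Part (a). Triangle bound: M_tri(r) = Σ_k |c_k| r^k
  = |0|·3^0 + |0|·3^1 + |1|·3^2 + |4|·3^3 + |-3|·3^4
  = 0 + 0 + 9 + 108 + 243 = 360.
This bounds M(r) := max_{|z|=r} |p(z)| from above; equality holds iff all terms c_k z^k can be made to align in phase at a single z on |z|=r.
Part (b). At z = 3 (real, on the circle |z| = r):
  p(3) = (0)·3^0 + (0)·3^1 + (1)·3^2 + (4)·3^3 + (-3)·3^4 = -126.
  |p(3)| = 126.
Check: |p(3)| = 126 ≤ 360 = M_tri(3). ✓ Equality does not hold at z = 3 (the coefficients have mixed signs, so the terms do not all align in phase there).

M_tri(3) = 360; |p(3)| = 126; equality at z=3: no.
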